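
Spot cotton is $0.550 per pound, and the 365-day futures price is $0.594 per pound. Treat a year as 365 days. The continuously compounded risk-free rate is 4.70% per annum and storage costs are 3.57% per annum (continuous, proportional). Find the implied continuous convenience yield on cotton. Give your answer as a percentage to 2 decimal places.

F = S·e^((r+u−y)T) ⇒ (r+u−y) = ln(F/S)/T
ln(0.594/0.550) = 0.076961; /T ⇒ 0.076961
y = r + u − ln(F/S)/T = 0.0470 + 0.0357 − 0.076961 = 0.005739
y = 0.57%

0.57%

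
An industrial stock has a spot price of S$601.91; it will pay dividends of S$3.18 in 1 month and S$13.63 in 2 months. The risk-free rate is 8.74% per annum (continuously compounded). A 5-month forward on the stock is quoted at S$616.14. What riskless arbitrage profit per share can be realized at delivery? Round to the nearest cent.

S$9.11 per share

PV(dividends) I = 3.18·e^(−0.0874·1/12) + 13.63·e^(−0.0874·2/12) = 16.5898
Fair forward F* = (S − I)·e^(rT) = (601.91 − 16.5898)·e^0.036417 = 585.3202 × 1.037088 = 607.0286
Market S$616.14 > fair 607.0286: forward overpriced → cash-and-carry (borrow at r, buy the stock and collect the dividends, short the forward).
Profit at T = |F_mkt − F*| = |616.14 − 607.0286| = S$9.11 per share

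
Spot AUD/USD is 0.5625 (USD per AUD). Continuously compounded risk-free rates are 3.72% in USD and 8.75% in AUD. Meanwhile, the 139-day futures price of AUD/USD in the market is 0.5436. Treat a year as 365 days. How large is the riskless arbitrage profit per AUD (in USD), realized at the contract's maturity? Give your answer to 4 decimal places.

Fair futures: F* = S·e^(carry·T), with carry = (r_USD − r_AUD) = 0.0372 − 0.0875 = -0.0503
F* = 0.5625 · e^(-0.0503 × 139/365) = 0.5625 · e^-0.019155 = 0.5625 × 0.981027 = 0.5518
Market 0.5436 < fair 0.5518: forward underpriced → reverse cash-and-carry (short spot, go long the forward).
At maturity, profit = |F_mkt − F*| = |0.5436 − 0.5518| = 0.0082 per AUD (in USD)

0.0082 per AUD (in USD)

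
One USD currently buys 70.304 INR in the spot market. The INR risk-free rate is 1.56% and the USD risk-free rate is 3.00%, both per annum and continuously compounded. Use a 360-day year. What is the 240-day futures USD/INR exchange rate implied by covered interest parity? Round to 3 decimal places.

69.632

F = S·e^((r_INR − r_USD)T) = 70.304 · e^((0.0156 − 0.0300) × 240/360)
= 70.304 · e^-0.009600 = 70.304 × 0.990446
F = 69.632 INR per USD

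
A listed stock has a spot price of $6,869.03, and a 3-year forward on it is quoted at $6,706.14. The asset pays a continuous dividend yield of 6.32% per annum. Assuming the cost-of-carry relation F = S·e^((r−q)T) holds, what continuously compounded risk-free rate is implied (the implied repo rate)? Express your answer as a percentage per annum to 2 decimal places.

5.52%

From F = S·e^((r−q)T): (r − q) = ln(F/S)/T
ln(6706.14/6869.03) = ln(0.976286) = -0.024000
(r − q) = -0.024000 / (3) = -0.008000
r = ln(F/S)/T + q = -0.008000 + 0.0632 = 0.055200
r = 5.52%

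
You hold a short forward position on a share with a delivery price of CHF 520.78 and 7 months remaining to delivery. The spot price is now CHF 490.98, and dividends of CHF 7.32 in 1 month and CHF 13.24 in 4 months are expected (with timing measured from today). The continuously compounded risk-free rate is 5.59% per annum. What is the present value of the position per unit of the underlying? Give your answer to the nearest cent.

PV(remaining dividends) I = 7.32·e^(−0.0559·1/12) + 13.24·e^(−0.0559·4/12) = 20.2816
Current forward F = (S − I)·e^(rT) = (490.98 − 20.2816)·e^(0.0559·7/12) = 470.6984 × 1.033146 = 486.3002
Value (long) = (F − K)·e^(−rT) = (486.3002 − 520.78) × 0.967918 = -33.3736
Short position value = −(long value) = CHF 33.37

CHF 33.37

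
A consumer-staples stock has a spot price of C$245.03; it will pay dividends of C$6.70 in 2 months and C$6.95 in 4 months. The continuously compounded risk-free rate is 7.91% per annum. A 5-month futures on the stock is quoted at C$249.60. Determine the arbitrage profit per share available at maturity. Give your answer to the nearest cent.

C$10.19 per share

PV(dividends) I = 6.70·e^(−0.0791·2/12) + 6.95·e^(−0.0791·4/12) = 13.3814
Fair futures F* = (S − I)·e^(rT) = (245.03 − 13.3814)·e^0.032958 = 231.6486 × 1.033507 = 239.4104
Market C$249.60 > fair 239.4104: forward overpriced → cash-and-carry (borrow at r, buy the stock and collect the dividends, short the forward).
Profit at T = |F_mkt − F*| = |249.60 − 239.4104| = C$10.19 per share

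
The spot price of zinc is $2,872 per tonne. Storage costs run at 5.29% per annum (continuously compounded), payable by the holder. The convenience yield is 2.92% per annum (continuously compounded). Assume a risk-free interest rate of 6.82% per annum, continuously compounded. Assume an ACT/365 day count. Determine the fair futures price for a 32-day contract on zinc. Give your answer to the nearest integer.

$2,895 per tonne

Net carry = r + u − y = 0.0682 + 0.0529 − 0.0292 = 0.0919
F = S·e^((r+u−y)T) = 2872 · e^(0.0919 × 32/365) = 2872 · e^0.008057
= 2872 × 1.008090 = $2,895 per tonne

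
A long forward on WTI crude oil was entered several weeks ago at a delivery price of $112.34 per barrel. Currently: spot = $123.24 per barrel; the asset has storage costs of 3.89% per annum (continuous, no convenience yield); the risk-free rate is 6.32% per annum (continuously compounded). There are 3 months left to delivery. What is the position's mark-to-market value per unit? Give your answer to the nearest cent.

$13.87 per barrel

Current fair forward for the remaining 3 months: F = S·e^((r + u)·T), (r + u) = 0.0632 + 0.0389 = 0.1021
F = 123.24 · e^(0.1021 × 3/12) = 123.24 × 1.025854 = 126.4262
Value of long forward = (F − K)·e^(−rT) = (126.4262 − 112.34) · e^(−0.0632·3/12)
= 14.0862 × 0.984324 = 13.87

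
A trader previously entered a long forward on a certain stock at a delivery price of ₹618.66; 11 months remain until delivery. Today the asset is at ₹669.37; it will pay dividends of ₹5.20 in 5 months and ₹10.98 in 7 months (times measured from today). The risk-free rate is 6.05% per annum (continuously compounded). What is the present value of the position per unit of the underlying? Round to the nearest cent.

PV(remaining dividends) I = 5.20·e^(−0.0605·5/12) + 10.98·e^(−0.0605·7/12) = 15.6698
Current forward F = (S − I)·e^(rT) = (669.37 − 15.6698)·e^(0.0605·11/12) = 653.7002 × 1.057025 = 690.9775
Value (long) = (F − K)·e^(−rT) = (690.9775 − 618.66) × 0.946051 = 68.4160
Value = ₹68.42

₹68.42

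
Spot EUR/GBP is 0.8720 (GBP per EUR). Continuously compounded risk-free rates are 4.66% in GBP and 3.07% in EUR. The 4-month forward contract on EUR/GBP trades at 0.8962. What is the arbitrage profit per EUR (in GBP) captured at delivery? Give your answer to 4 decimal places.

0.0196 per EUR (in GBP)

Fair forward: F* = S·e^(carry·T), with carry = (r_GBP − r_EUR) = 0.0466 − 0.0307 = 0.0159
F* = 0.8720 · e^(0.0159 × 4/12) = 0.8720 · e^0.005300 = 0.8720 × 1.005314 = 0.8766
Market 0.8962 > fair 0.8766: forward overpriced → cash-and-carry (buy spot, short the forward).
At maturity, profit = |F_mkt − F*| = |0.8962 − 0.8766| = 0.0196 per EUR (in GBP)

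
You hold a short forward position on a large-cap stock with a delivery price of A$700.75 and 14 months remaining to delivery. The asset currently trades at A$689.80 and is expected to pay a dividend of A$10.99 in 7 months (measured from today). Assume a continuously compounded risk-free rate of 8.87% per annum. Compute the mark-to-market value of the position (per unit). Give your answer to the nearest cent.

PV(remaining dividends) I = 10.99·e^(−0.0887·7/12) = 10.4358
Current forward F = (S − I)·e^(rT) = (689.80 − 10.4358)·e^(0.0887·14/12) = 679.3642 × 1.109027 = 753.4332
Value (long) = (F − K)·e^(−rT) = (753.4332 − 700.75) × 0.901691 = 47.5040
Short position value = −(long value) = -A$47.50

-A$47.50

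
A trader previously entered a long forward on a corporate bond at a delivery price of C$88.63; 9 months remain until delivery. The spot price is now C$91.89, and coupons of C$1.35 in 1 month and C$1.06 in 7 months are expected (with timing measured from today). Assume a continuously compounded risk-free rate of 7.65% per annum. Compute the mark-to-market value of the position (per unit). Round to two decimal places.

PV(remaining coupons) I = 1.35·e^(−0.0765·1/12) + 1.06·e^(−0.0765·7/12) = 2.3552
Current forward F = (S − I)·e^(rT) = (91.89 − 2.3552)·e^(0.0765·9/12) = 89.5348 × 1.059053 = 94.8221
Value (long) = (F − K)·e^(−rT) = (94.8221 − 88.63) × 0.944240 = 5.8468
Value = C$5.85

C$5.85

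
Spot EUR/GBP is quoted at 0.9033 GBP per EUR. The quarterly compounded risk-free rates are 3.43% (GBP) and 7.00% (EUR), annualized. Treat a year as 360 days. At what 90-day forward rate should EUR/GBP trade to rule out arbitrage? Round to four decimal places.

By covered interest parity, F = S · (1+r_GBP/4)^(4T) / (1+r_EUR/4)^(4T)
= 0.9033 × 1.008575 / 1.017500 = 0.9033 × 0.991229
F = 0.8954 GBP per EUR

0.8954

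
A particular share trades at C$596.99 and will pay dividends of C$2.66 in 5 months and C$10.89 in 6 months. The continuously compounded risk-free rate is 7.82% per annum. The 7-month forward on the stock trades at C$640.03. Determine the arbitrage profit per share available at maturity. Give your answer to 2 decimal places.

C$28.83 per share

PV(dividends) I = 2.66·e^(−0.0782·5/12) + 10.89·e^(−0.0782·6/12) = 13.0471
Fair forward F* = (S − I)·e^(rT) = (596.99 − 13.0471)·e^0.045617 = 583.9429 × 1.046673 = 611.1973
Market C$640.03 > fair 611.1973: forward overpriced → cash-and-carry (borrow at r, buy the stock and collect the dividends, short the forward).
Profit at T = |F_mkt − F*| = |640.03 − 611.1973| = C$28.83 per share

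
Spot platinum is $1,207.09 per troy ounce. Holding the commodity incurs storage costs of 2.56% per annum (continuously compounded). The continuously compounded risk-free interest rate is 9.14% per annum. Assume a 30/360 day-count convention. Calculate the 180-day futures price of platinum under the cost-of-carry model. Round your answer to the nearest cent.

Net carry = r + u − y = 0.0914 + 0.0256 − 0.0000 = 0.1170
F = S·e^((r+u−y)T) = 1207.09 · e^(0.1170 × 180/360) = 1207.09 · e^0.05850000
= 1207.09 × 1.06024499 = $1,279.81 per troy ounce

$1,279.81 per troy ounce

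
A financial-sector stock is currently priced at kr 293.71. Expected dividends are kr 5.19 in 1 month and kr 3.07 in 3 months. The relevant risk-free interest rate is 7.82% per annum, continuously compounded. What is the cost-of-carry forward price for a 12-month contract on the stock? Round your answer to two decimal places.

kr 308.77

PV(dividends) I = 5.19·e^(−0.0782·1/12) + 3.07·e^(−0.0782·3/12)
I = 5.1563 + 3.0106 = 8.1669
F = (S − I)·e^(rT) = (293.71 − 8.1669) · e^(0.0782·12/12)
= 285.5431 · e^0.078200 = 285.5431 × 1.081339 = kr 308.77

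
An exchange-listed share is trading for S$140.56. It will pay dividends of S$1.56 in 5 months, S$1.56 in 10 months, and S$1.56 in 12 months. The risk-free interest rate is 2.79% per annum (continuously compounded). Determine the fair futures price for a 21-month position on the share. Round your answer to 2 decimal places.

PV(dividends) I = 1.56·e^(−0.0279·5/12) + 1.56·e^(−0.0279·10/12) + 1.56·e^(−0.0279·12/12)
I = 1.5420 + 1.5241 + 1.5171 = 4.5832
F = (S − I)·e^(rT) = (140.56 − 4.5832) · e^(0.0279·21/12)
= 135.9768 · e^0.048825 = 135.9768 × 1.050037 = S$142.78

S$142.78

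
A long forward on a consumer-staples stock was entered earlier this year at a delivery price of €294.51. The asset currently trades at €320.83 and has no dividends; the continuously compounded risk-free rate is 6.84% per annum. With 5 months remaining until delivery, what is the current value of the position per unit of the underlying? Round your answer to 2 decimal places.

€34.60

Current fair forward for the remaining 5 months: F = S·e^(r·T), r = 0.0684
F = 320.83 · e^(0.0684 × 5/12) = 320.83 × 1.028910 = 330.1052
Value of long forward = (F − K)·e^(−rT) = (330.1052 − 294.51) · e^(−0.0684·5/12)
= 35.5952 × 0.971902 = 34.60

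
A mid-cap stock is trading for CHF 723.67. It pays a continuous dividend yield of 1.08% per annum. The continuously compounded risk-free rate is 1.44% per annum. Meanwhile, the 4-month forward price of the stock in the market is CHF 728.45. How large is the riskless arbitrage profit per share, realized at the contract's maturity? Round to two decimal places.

CHF 3.91 per share

Fair forward: F* = S·e^(carry·T), with carry = (r − q) = 0.0144 − 0.0108 = 0.0036
F* = 723.67 · e^(0.0036 × 4/12) = 723.67 · e^0.001200 = 723.67 × 1.001201 = CHF 724.5391
Market CHF 728.45 > fair CHF 724.5391: forward overpriced → cash-and-carry (buy spot, short the forward).
At maturity, profit = |F_mkt − F*| = |728.45 − 724.5391| = CHF 3.91 per share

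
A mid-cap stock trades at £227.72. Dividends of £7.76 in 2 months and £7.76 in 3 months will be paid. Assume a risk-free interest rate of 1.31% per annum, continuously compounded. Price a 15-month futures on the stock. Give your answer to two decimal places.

PV(dividends) I = 7.76·e^(−0.0131·2/12) + 7.76·e^(−0.0131·3/12)
I = 7.7431 + 7.7346 = 15.4777
F = (S − I)·e^(rT) = (227.72 − 15.4777) · e^(0.0131·15/12)
= 212.2423 · e^0.016375 = 212.2423 × 1.016510 = £215.75

£215.75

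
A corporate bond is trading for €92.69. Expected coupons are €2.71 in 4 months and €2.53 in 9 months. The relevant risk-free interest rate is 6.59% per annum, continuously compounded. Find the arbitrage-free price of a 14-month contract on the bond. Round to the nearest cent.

PV(coupons) I = 2.71·e^(−0.0659·4/12) + 2.53·e^(−0.0659·9/12)
I = 2.6511 + 2.4080 = 5.0591
F = (S − I)·e^(rT) = (92.69 − 5.0591) · e^(0.0659·14/12)
= 87.6309 · e^0.076883 = 87.6309 × 1.079916 = €94.63

€94.63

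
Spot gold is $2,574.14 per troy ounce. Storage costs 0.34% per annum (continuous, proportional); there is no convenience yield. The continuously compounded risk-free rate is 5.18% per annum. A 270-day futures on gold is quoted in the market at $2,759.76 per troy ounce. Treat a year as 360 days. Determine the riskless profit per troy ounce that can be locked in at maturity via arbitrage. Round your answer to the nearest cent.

Fair futures: F* = S·e^(carry·T), with carry = (r + u) = 0.0518 + 0.0034 = 0.0552
F* = 2574.14 · e^(0.0552 × 270/360) = 2574.14 · e^0.04140000 = 2574.14 × 1.04226893 = $2682.9461
Market $2759.76 > fair $2682.9461: forward overpriced → cash-and-carry (buy spot, short the forward).
At maturity, profit = |F_mkt − F*| = |2759.76 − 2682.9461| = $76.81 per troy ounce

$76.81 per troy ounce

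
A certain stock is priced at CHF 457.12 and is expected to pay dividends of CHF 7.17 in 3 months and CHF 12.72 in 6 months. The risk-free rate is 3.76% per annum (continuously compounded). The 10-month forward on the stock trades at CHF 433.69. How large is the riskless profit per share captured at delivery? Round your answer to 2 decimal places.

PV(dividends) I = 7.17·e^(−0.0376·3/12) + 12.72·e^(−0.0376·6/12) = 19.5860
Fair forward F* = (S − I)·e^(rT) = (457.12 − 19.5860)·e^0.031333 = 437.5340 × 1.031829 = 451.4603
Market CHF 433.69 < fair 451.4603: forward underpriced → reverse cash-and-carry (short the stock, invest proceeds at r, pay the dividends, go long the forward).
Profit at T = |F_mkt − F*| = |433.69 − 451.4603| = CHF 17.77 per share

CHF 17.77 per share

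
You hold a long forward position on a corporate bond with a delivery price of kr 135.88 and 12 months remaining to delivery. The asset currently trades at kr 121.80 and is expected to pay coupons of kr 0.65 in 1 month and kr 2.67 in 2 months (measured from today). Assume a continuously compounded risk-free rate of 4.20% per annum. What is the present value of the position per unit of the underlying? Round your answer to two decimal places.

PV(remaining coupons) I = 0.65·e^(−0.0420·1/12) + 2.67·e^(−0.0420·2/12) = 3.2991
Current forward F = (S − I)·e^(rT) = (121.80 − 3.2991)·e^(0.0420·12/12) = 118.5009 × 1.042894 = 123.5839
Value (long) = (F − K)·e^(−rT) = (123.5839 − 135.88) × 0.958870 = -11.7904
Value = -kr 11.79

-kr 11.79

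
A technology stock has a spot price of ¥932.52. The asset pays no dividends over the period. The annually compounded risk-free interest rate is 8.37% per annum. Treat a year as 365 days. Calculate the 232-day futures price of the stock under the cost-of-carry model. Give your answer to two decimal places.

F = S · (1+r)^T
= 932.52 × 1.052419
F = ¥981.40

¥981.40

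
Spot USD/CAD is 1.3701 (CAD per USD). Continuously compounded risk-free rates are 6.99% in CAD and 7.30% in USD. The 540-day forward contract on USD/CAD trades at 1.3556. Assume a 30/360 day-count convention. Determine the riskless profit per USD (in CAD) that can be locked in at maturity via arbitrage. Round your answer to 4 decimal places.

Fair forward: F* = S·e^(carry·T), with carry = (r_CAD − r_USD) = 0.0699 − 0.0730 = -0.0031
F* = 1.3701 · e^(-0.0031 × 540/360) = 1.3701 · e^-0.004650 = 1.3701 × 0.995361 = 1.3637
Market 1.3556 < fair 1.3637: forward underpriced → reverse cash-and-carry (short spot, go long the forward).
At maturity, profit = |F_mkt − F*| = |1.3556 − 1.3637| = 0.0081 per USD (in CAD)

0.0081 per USD (in CAD)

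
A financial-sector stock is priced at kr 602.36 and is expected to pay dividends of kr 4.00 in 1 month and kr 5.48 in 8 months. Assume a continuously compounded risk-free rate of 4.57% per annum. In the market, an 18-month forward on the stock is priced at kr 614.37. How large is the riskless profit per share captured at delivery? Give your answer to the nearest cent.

kr 20.77 per share

PV(dividends) I = 4.00·e^(−0.0457·1/12) + 5.48·e^(−0.0457·8/12) = 9.3004
Fair forward F* = (S − I)·e^(rT) = (602.36 − 9.3004)·e^0.068550 = 593.0596 × 1.070954 = 635.1396
Market kr 614.37 < fair 635.1396: forward underpriced → reverse cash-and-carry (short the stock, invest proceeds at r, pay the dividends, go long the forward).
Profit at T = |F_mkt − F*| = |614.37 − 635.1396| = kr 20.77 per share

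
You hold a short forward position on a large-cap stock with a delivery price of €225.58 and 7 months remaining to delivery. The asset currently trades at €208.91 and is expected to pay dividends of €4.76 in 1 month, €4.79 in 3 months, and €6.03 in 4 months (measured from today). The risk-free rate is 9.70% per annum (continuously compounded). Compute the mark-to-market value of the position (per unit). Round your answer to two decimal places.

€19.50

PV(remaining dividends) I = 4.76·e^(−0.0970·1/12) + 4.79·e^(−0.0970·3/12) + 6.03·e^(−0.0970·4/12) = 15.2351
Current forward F = (S − I)·e^(rT) = (208.91 − 15.2351)·e^(0.0970·7/12) = 193.6749 × 1.058215 = 204.9497
Value (long) = (F − K)·e^(−rT) = (204.9497 − 225.58) × 0.944988 = -19.4954
Short position value = −(long value) = €19.50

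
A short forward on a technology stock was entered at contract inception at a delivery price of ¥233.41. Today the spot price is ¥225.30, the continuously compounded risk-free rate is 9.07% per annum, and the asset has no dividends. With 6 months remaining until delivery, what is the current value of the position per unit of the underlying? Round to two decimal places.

Current fair forward for the remaining 6 months: F = S·e^(r·T), r = 0.0907
F = 225.30 · e^(0.0907 × 6/12) = 225.30 × 1.046394 = 235.7526
Value of long forward = (F − K)·e^(−rT) = (235.7526 − 233.41) · e^(−0.0907·6/12)
= 2.3426 × 0.955663 = 2.24
Short position value = −(long value) = -¥2.24

-¥2.24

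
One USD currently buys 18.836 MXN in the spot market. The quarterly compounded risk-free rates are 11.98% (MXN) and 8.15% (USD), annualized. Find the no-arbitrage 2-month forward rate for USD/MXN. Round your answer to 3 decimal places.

18.954

By covered interest parity, F = S · (1+r_MXN/4)^(4T) / (1+r_USD/4)^(4T)
= 18.836 × 1.019868 / 1.013538 = 18.836 × 1.006245
F = 18.954 MXN per USD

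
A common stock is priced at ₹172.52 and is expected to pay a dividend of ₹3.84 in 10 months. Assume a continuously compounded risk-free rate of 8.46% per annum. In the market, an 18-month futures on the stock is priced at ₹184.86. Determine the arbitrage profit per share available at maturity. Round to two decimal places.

PV(dividends) I = 3.84·e^(−0.0846·10/12) = 3.5786
Fair futures F* = (S − I)·e^(rT) = (172.52 − 3.5786)·e^0.126900 = 168.9414 × 1.135303 = 191.7997
Market ₹184.86 < fair 191.7997: forward underpriced → reverse cash-and-carry (short the stock, invest proceeds at r, pay the dividends, go long the forward).
Profit at T = |F_mkt − F*| = |184.86 − 191.7997| = ₹6.94 per share

₹6.94 per share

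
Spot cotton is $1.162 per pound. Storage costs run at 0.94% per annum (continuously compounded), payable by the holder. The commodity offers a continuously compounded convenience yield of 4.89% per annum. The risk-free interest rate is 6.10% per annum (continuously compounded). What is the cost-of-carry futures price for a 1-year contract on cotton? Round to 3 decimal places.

$1.187 per pound

Net carry = r + u − y = 0.0610 + 0.0094 − 0.0489 = 0.0215
F = S·e^((r+u−y)T) = 1.162 · e^(0.0215 × 1) = 1.162 · e^0.021500
= 1.162 × 1.021733 = $1.187 per pound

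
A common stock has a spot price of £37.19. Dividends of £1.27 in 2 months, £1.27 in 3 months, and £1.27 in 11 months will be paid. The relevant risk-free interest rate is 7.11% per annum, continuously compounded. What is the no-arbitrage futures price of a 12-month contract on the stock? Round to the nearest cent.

£35.97

PV(dividends) I = 1.27·e^(−0.0711·2/12) + 1.27·e^(−0.0711·3/12) + 1.27·e^(−0.0711·11/12)
I = 1.2550 + 1.2476 + 1.1899 = 3.6925
F = (S − I)·e^(rT) = (37.19 − 3.6925) · e^(0.0711·12/12)
= 33.4975 · e^0.071100 = 33.4975 × 1.073689 = £35.97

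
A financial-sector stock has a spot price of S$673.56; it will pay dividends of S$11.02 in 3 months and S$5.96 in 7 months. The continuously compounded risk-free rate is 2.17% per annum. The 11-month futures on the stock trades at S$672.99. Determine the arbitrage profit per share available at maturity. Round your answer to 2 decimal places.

S$3.08 per share

PV(dividends) I = 11.02·e^(−0.0217·3/12) + 5.96·e^(−0.0217·7/12) = 16.8454
Fair futures F* = (S − I)·e^(rT) = (673.56 − 16.8454)·e^0.019892 = 656.7146 × 1.020091 = 669.9087
Market S$672.99 > fair 669.9087: forward overpriced → cash-and-carry (borrow at r, buy the stock and collect the dividends, short the forward).
Profit at T = |F_mkt − F*| = |672.99 − 669.9087| = S$3.08 per share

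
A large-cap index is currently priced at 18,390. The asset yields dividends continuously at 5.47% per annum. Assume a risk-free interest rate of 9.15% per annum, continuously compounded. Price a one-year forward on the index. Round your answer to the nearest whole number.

F = S·e^((r − q)T) = 18390 · e^((0.0915 − 0.0547) × 12/12)
= 18390 · e^0.036800 = 18390 × 1.037486
F = 19,079

19,079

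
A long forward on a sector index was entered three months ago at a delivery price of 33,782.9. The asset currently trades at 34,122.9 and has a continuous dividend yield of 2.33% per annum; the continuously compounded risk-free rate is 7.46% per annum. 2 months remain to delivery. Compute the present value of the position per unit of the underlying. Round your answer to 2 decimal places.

Current fair forward for the remaining 2 months: F = S·e^((r − q)·T), (r − q) = 0.0746 − 0.0233 = 0.0513
F = 34122.9 · e^(0.0513 × 2/12) = 34122.9 × 1.00858666 = 34415.9017
Value of long forward = (F − K)·e^(−rT) = (34415.9017 − 33782.9) · e^(−0.0746·2/12)
= 633.0017 × 0.98764364 = 625.18

625.18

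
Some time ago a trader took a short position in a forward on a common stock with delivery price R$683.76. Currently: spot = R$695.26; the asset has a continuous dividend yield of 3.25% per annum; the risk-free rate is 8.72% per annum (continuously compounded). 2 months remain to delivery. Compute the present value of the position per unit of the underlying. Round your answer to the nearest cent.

Current fair forward for the remaining 2 months: F = S·e^((r − q)·T), (r − q) = 0.0872 − 0.0325 = 0.0547
F = 695.26 · e^(0.0547 × 2/12) = 695.26 × 1.009158 = 701.6272
Value of long forward = (F − K)·e^(−rT) = (701.6272 − 683.76) · e^(−0.0872·2/12)
= 17.8672 × 0.985572 = 17.61
Short position value = −(long value) = -R$17.61

-R$17.61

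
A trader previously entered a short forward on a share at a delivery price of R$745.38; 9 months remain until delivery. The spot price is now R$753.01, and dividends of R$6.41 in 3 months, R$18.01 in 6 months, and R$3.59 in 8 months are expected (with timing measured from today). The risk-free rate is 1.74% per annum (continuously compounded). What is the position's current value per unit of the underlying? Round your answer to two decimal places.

PV(remaining dividends) I = 6.41·e^(−0.0174·3/12) + 18.01·e^(−0.0174·6/12) + 3.59·e^(−0.0174·8/12) = 27.7848
Current forward F = (S − I)·e^(rT) = (753.01 − 27.7848)·e^(0.0174·9/12) = 725.2252 × 1.013136 = 734.7518
Value (long) = (F − K)·e^(−rT) = (734.7518 − 745.38) × 0.987035 = -10.4904
Short position value = −(long value) = R$10.49

R$10.49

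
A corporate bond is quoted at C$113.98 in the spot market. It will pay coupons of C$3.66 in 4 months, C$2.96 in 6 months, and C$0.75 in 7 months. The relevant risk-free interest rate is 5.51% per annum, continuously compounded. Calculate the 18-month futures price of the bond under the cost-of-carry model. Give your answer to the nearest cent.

C$115.98

PV(coupons) I = 3.66·e^(−0.0551·4/12) + 2.96·e^(−0.0551·6/12) + 0.75·e^(−0.0551·7/12)
I = 3.5934 + 2.8796 + 0.7263 = 7.1993
F = (S − I)·e^(rT) = (113.98 − 7.1993) · e^(0.0551·18/12)
= 106.7807 · e^0.082650 = 106.7807 × 1.086162 = C$115.98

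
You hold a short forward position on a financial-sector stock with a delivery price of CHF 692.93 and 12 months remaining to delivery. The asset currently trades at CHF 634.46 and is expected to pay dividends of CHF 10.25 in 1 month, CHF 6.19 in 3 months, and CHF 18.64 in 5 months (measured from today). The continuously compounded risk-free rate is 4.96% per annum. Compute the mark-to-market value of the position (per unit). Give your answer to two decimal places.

PV(remaining dividends) I = 10.25·e^(−0.0496·1/12) + 6.19·e^(−0.0496·3/12) + 18.64·e^(−0.0496·5/12) = 34.5802
Current forward F = (S − I)·e^(rT) = (634.46 − 34.5802)·e^(0.0496·12/12) = 599.8798 × 1.050851 = 630.3843
Value (long) = (F − K)·e^(−rT) = (630.3843 − 692.93) × 0.951610 = -59.5191
Short position value = −(long value) = CHF 59.52

CHF 59.52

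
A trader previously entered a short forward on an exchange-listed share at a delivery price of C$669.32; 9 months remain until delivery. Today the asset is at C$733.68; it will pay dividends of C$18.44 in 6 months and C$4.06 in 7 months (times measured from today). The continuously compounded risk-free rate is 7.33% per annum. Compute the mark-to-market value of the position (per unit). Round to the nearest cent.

-C$78.50

PV(remaining dividends) I = 18.44·e^(−0.0733·6/12) + 4.06·e^(−0.0733·7/12) = 21.6665
Current forward F = (S − I)·e^(rT) = (733.68 − 21.6665)·e^(0.0733·9/12) = 712.0135 × 1.056514 = 752.2522
Value (long) = (F − K)·e^(−rT) = (752.2522 − 669.32) × 0.946509 = 78.4961
Short position value = −(long value) = -C$78.50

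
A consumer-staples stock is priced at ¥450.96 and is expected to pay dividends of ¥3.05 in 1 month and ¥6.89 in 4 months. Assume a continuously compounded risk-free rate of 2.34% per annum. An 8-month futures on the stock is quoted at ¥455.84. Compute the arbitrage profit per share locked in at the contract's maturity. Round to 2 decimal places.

¥7.83 per share

PV(dividends) I = 3.05·e^(−0.0234·1/12) + 6.89·e^(−0.0234·4/12) = 9.8805
Fair futures F* = (S − I)·e^(rT) = (450.96 − 9.8805)·e^0.015600 = 441.0795 × 1.015722 = 448.0142
Market ¥455.84 > fair 448.0142: forward overpriced → cash-and-carry (borrow at r, buy the stock and collect the dividends, short the forward).
Profit at T = |F_mkt − F*| = |455.84 − 448.0142| = ¥7.83 per share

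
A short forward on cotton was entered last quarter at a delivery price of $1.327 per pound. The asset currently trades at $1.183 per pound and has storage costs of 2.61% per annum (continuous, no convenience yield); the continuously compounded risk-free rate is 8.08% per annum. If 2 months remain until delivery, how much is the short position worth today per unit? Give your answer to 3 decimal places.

Current fair forward for the remaining 2 months: F = S·e^((r + u)·T), (r + u) = 0.0808 + 0.0261 = 0.1069
F = 1.183 · e^(0.1069 × 2/12) = 1.183 × 1.017976 = 1.2043
Value of long forward = (F − K)·e^(−rT) = (1.2043 − 1.327) · e^(−0.0808·2/12)
= -0.1227 × 0.986624 = -0.121
Short position value = −(long value) = $0.121

$0.121 per pound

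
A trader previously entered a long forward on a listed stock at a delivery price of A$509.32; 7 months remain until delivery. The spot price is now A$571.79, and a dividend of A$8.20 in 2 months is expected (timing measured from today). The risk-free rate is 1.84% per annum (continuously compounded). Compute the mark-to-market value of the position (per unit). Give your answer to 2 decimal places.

PV(remaining dividends) I = 8.20·e^(−0.0184·2/12) = 8.1749
Current forward F = (S − I)·e^(rT) = (571.79 − 8.1749)·e^(0.0184·7/12) = 563.6151 × 1.010791 = 569.6971
Value (long) = (F − K)·e^(−rT) = (569.6971 − 509.32) × 0.989324 = 59.7325
Value = A$59.73

A$59.73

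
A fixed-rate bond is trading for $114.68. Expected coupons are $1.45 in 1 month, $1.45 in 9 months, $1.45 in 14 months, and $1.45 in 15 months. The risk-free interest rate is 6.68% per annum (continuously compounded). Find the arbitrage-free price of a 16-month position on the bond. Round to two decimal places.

$119.35

PV(coupons) I = 1.45·e^(−0.0668·1/12) + 1.45·e^(−0.0668·9/12) + 1.45·e^(−0.0668·14/12) + 1.45·e^(−0.0668·15/12)
I = 1.4420 + 1.3791 + 1.3413 + 1.3338 = 5.4962
F = (S − I)·e^(rT) = (114.68 − 5.4962) · e^(0.0668·16/12)
= 109.1838 · e^0.089067 = 109.1838 × 1.093154 = $119.35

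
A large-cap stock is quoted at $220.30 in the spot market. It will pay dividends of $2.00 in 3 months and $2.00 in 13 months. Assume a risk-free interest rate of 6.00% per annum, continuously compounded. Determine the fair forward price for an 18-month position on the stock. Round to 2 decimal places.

$236.84

PV(dividends) I = 2.00·e^(−0.0600·3/12) + 2.00·e^(−0.0600·13/12)
I = 1.9702 + 1.8741 = 3.8443
F = (S − I)·e^(rT) = (220.30 − 3.8443) · e^(0.0600·18/12)
= 216.4557 · e^0.090000 = 216.4557 × 1.094174 = $236.84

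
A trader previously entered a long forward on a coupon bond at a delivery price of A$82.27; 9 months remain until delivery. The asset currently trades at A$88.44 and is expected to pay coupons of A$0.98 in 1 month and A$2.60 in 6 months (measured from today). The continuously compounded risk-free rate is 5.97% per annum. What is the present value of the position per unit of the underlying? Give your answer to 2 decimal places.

PV(remaining coupons) I = 0.98·e^(−0.0597·1/12) + 2.60·e^(−0.0597·6/12) = 3.4987
Current forward F = (S − I)·e^(rT) = (88.44 − 3.4987)·e^(0.0597·9/12) = 84.9413 × 1.045793 = 88.8310
Value (long) = (F − K)·e^(−rT) = (88.8310 − 82.27) × 0.956213 = 6.2737
Value = A$6.27

A$6.27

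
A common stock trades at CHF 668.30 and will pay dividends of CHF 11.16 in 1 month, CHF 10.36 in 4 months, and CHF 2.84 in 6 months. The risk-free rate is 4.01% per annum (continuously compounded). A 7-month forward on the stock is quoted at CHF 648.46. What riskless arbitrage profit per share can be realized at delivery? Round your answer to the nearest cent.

CHF 10.96 per share

PV(dividends) I = 11.16·e^(−0.0401·1/12) + 10.36·e^(−0.0401·4/12) + 2.84·e^(−0.0401·6/12) = 24.1288
Fair forward F* = (S − I)·e^(rT) = (668.30 − 24.1288)·e^0.023392 = 644.1712 × 1.023668 = 659.4174
Market CHF 648.46 < fair 659.4174: forward underpriced → reverse cash-and-carry (short the stock, invest proceeds at r, pay the dividends, go long the forward).
Profit at T = |F_mkt − F*| = |648.46 − 659.4174| = CHF 10.96 per share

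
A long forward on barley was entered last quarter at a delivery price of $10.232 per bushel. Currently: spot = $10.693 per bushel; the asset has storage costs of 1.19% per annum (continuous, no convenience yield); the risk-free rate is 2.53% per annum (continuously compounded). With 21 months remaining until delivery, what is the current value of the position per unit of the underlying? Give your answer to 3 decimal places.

Current fair forward for the remaining 21 months: F = S·e^((r + u)·T), (r + u) = 0.0253 + 0.0119 = 0.0372
F = 10.693 · e^(0.0372 × 21/12) = 10.693 × 1.067266 = 11.4123
Value of long forward = (F − K)·e^(−rT) = (11.4123 − 10.232) · e^(−0.0253·21/12)
= 1.1803 × 0.956691 = 1.129

$1.129 per bushel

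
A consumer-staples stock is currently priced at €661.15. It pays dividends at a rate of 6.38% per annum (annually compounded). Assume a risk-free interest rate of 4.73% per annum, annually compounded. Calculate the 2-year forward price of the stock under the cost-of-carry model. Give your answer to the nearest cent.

F = S · (1+r)^T / (1+q)^T
= 661.15 × 1.096837 / 1.131670 = 661.15 × 0.969220
F = €640.80

€640.80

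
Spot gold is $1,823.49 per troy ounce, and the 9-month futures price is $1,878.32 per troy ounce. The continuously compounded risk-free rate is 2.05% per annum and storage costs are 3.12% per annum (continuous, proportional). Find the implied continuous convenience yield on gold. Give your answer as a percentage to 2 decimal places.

1.22%

F = S·e^((r+u−y)T) ⇒ (r+u−y) = ln(F/S)/T
ln(1878.32/1823.49) = 0.029626; /T ⇒ 0.039501
y = r + u − ln(F/S)/T = 0.0205 + 0.0312 − 0.039501 = 0.012199
y = 1.22%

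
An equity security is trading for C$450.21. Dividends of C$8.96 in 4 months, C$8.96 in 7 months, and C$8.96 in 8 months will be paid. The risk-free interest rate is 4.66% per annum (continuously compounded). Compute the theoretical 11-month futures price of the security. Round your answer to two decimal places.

PV(dividends) I = 8.96·e^(−0.0466·4/12) + 8.96·e^(−0.0466·7/12) + 8.96·e^(−0.0466·8/12)
I = 8.8219 + 8.7197 + 8.6859 = 26.2275
F = (S − I)·e^(rT) = (450.21 − 26.2275) · e^(0.0466·11/12)
= 423.9825 · e^0.042717 = 423.9825 × 1.043643 = C$442.49

C$442.49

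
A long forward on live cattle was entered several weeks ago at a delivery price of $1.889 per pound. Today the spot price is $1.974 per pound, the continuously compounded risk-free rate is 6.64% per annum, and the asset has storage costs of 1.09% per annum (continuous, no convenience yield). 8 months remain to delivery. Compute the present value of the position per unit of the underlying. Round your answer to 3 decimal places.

Current fair forward for the remaining 8 months: F = S·e^((r + u)·T), (r + u) = 0.0664 + 0.0109 = 0.0773
F = 1.974 · e^(0.0773 × 8/12) = 1.974 × 1.052884 = 2.0784
Value of long forward = (F − K)·e^(−rT) = (2.0784 − 1.889) · e^(−0.0664·8/12)
= 0.1894 × 0.956699 = 0.181

$0.181 per pound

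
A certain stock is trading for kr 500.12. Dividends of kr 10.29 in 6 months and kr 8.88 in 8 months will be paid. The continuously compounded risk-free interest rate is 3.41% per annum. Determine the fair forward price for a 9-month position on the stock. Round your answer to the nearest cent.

kr 493.79

PV(dividends) I = 10.29·e^(−0.0341·6/12) + 8.88·e^(−0.0341·8/12)
I = 10.1160 + 8.6804 = 18.7964
F = (S − I)·e^(rT) = (500.12 − 18.7964) · e^(0.0341·9/12)
= 481.3236 · e^0.025575 = 481.3236 × 1.025905 = kr 493.79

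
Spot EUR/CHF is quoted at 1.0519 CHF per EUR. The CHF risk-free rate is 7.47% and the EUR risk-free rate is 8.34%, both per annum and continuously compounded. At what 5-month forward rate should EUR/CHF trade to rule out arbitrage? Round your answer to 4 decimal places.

F = S·e^((r_CHF − r_EUR)T) = 1.0519 · e^((0.0747 − 0.0834) × 5/12)
= 1.0519 · e^-0.003625 = 1.0519 × 0.996382
F = 1.0481 CHF per EUR

1.0481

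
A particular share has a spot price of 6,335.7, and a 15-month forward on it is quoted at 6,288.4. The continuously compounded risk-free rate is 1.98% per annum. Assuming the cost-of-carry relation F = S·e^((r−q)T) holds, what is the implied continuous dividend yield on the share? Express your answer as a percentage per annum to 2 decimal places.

From F = S·e^((r−q)T): (r − q) = ln(F/S)/T
ln(6288.4/6335.7) = ln(0.992534) = -0.007494
(r − q) = -0.007494 / (15/12) = -0.005995
q = r − ln(F/S)/T = 0.0198 + 0.005995 = 0.025795
q = 2.58%

2.58%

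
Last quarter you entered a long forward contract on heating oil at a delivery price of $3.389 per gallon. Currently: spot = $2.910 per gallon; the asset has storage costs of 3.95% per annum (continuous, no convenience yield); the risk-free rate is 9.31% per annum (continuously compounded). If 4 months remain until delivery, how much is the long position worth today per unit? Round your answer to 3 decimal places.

-$0.337 per gallon

Current fair forward for the remaining 4 months: F = S·e^((r + u)·T), (r + u) = 0.0931 + 0.0395 = 0.1326
F = 2.910 · e^(0.1326 × 4/12) = 2.910 × 1.045191 = 3.0415
Value of long forward = (F − K)·e^(−rT) = (3.0415 − 3.389) · e^(−0.0931·4/12)
= -0.3475 × 0.969443 = -0.337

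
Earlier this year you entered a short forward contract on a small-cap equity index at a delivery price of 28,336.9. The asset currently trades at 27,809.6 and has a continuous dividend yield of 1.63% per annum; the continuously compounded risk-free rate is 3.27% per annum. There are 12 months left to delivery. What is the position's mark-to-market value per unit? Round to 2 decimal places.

Current fair forward for the remaining 12 months: F = S·e^((r − q)·T), (r − q) = 0.0327 − 0.0163 = 0.0164
F = 27809.6 · e^(0.0164 × 12/12) = 27809.6 × 1.01653522 = 28269.4379
Value of long forward = (F − K)·e^(−rT) = (28269.4379 − 28336.9) · e^(−0.0327·12/12)
= -67.4621 × 0.96782886 = -65.29
Short position value = −(long value) = 65.29

65.29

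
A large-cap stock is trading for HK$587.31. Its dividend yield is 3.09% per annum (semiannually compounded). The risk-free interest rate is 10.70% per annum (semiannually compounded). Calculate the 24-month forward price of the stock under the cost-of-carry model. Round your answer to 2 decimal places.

F = S · (1+r/2)^(2T) / (1+q/2)^(2T)
= 587.31 × 1.231794 / 1.063247 = 587.31 × 1.158521
F = HK$680.41

HK$680.41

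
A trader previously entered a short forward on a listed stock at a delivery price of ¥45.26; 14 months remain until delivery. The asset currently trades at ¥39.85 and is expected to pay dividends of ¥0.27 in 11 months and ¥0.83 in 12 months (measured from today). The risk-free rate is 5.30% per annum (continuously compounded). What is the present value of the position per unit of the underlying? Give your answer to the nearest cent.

PV(remaining dividends) I = 0.27·e^(−0.0530·11/12) + 0.83·e^(−0.0530·12/12) = 1.0444
Current forward F = (S − I)·e^(rT) = (39.85 − 1.0444)·e^(0.0530·14/12) = 38.8056 × 1.063785 = 41.2808
Value (long) = (F − K)·e^(−rT) = (41.2808 − 45.26) × 0.940040 = -3.7406
Short position value = −(long value) = ¥3.74

¥3.74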